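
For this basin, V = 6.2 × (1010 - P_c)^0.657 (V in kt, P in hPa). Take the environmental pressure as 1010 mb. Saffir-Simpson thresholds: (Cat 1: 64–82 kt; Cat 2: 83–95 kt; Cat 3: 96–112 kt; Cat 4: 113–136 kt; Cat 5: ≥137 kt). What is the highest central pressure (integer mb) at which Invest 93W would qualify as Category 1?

975 mb

Category 1 begins at V = 64 kt.
Required ΔP = (64/6.2)^(1/0.657) = 10.323^1.522 ≈ 34.92 mb.
P_c ≤ 1010 − 34.92 = 975.08, so the highest integer P_c is 975 mb.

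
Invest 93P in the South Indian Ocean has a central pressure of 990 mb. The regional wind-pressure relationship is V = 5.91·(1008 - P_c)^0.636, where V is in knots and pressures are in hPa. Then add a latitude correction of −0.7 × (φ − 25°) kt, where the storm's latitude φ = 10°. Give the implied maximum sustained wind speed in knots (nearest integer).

48 kt

ΔP = 1008 − 990 = 18 mb.
18^0.636 ≈ 6.286.
V ≈ 5.91 × 6.286 ≈ 37.1 kt.
Latitude correction: −0.7 × (10 − 25) = 10.5 kt.
Corrected V ≈ 47.6 kt → 48 kt.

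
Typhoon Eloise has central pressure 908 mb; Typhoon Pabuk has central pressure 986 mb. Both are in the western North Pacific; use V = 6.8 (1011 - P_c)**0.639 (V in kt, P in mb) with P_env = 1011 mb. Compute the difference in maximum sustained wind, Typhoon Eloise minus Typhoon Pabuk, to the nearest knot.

78 kt

Typhoon Eloise: ΔP = 103; V ≈ 6.8 × 103^0.639 ≈ 131.44 kt.
Typhoon Pabuk: ΔP = 25; V ≈ 6.8 × 25^0.639 ≈ 53.19 kt.
Difference ≈ 131.44 − 53.19 = 78.25 → 78 kt.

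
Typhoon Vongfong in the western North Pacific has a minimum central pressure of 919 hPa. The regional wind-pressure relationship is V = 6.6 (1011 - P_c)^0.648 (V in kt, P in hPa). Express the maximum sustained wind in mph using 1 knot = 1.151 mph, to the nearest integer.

142 mph

ΔP = 1011 − 919 = 92 hPa.
V ≈ 6.6 × 92^0.648 = 6.6 × 18.730 ≈ 123.617 kt.
123.617 × 1.151 ≈ 142.28 mph → 142 mph.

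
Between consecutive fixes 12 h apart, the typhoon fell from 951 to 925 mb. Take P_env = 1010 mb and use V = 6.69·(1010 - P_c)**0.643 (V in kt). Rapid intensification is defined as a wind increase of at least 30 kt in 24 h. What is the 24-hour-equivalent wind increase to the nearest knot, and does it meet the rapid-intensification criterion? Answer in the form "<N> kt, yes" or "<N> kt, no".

49 kt, yes

V₁: ΔP = 59, V ≈ 6.69 × 59^0.643 ≈ 92.06 kt.
V₂: ΔP = 85, V ≈ 6.69 × 85^0.643 ≈ 116.42 kt.
ΔV over 12 h = 24.36 kt → 24 h equivalent = 24.36 × 24/12 ≈ 48.72 kt.
49 kt ≥ 30 kt ⇒ rapid intensification.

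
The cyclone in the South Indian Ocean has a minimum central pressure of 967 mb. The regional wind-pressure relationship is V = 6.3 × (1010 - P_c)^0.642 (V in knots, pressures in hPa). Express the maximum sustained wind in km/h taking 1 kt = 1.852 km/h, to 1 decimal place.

130.5 km/h

ΔP = 1010 − 967 = 43 mb.
V ≈ 6.3 × 43^0.642 = 6.3 × 11.186 ≈ 70.474 kt.
70.474 × 1.852 ≈ 130.52 km/h → 130.5 km/h.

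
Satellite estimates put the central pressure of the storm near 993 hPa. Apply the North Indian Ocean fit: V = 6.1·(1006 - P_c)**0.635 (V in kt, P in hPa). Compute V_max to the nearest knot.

ΔP = 1006 − 993 = 13 hPa.
13^0.635 ≈ 5.097.
V ≈ 6.1 × 5.097 ≈ 31.1 kt.

31 kt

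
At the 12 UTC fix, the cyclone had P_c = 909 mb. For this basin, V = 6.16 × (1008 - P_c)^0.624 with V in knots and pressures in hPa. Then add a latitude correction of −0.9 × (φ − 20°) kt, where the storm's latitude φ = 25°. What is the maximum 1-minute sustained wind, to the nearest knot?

ΔP = 1008 − 909 = 99 mb.
99^0.624 ≈ 17.590.
V ≈ 6.16 × 17.590 ≈ 108.4 kt.
Latitude correction: −0.9 × (25 − 20) = -4.5 kt.
Corrected V ≈ 103.9 kt → 104 kt.

104 kt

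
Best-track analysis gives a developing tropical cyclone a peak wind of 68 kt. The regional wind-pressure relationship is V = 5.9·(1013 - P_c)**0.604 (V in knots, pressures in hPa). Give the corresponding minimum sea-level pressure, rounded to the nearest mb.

956 mb

ΔP = (V / 5.9)^(1/0.604) = (68/5.9)^1.656.
68/5.9 = 11.525; 11.525^1.656 ≈ 57.24 mb.
P_c = 1013 − 57.24 = 955.76 ≈ 956 mb.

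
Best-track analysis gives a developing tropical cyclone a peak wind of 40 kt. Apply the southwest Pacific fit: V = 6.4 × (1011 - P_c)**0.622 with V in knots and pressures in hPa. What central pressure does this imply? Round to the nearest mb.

ΔP = (V / 6.4)^(1/0.622) = (40/6.4)^1.608.
40/6.4 = 6.250; 6.250^1.608 ≈ 19.03 mb.
P_c = 1011 − 19.03 = 991.97 ≈ 992 mb.

992 mb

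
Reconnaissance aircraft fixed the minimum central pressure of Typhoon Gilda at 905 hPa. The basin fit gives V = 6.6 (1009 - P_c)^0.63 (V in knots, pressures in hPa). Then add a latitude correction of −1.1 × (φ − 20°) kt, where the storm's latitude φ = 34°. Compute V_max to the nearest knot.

ΔP = 1009 − 905 = 104 hPa.
104^0.63 ≈ 18.652.
V ≈ 6.6 × 18.652 ≈ 123.1 kt.
Latitude correction: −1.1 × (34 − 20) = -15.4 kt.
Corrected V ≈ 107.7 kt → 108 kt.

108 kt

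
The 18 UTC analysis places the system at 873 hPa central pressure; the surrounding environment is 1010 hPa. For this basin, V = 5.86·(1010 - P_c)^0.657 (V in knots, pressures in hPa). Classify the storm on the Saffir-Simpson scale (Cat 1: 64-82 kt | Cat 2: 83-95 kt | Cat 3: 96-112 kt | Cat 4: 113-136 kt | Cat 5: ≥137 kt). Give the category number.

5

ΔP = 1010 − 873 = 137 hPa.
V ≈ 5.86 × 137^0.657 = 5.86 × 25.34 ≈ 148 kt.
148 kt falls in the Category 5 band.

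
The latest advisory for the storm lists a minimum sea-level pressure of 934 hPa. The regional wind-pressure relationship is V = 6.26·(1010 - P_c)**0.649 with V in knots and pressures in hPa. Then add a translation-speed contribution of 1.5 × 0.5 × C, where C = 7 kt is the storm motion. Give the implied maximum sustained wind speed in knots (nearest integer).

ΔP = 1010 − 934 = 76 hPa.
76^0.649 ≈ 16.621.
V ≈ 6.26 × 16.621 ≈ 104.0 kt.
Translation term: 1.5 × 0.5 × 7 = 5.25 kt.
Corrected V ≈ 109.25 kt → 109 kt.

109 kt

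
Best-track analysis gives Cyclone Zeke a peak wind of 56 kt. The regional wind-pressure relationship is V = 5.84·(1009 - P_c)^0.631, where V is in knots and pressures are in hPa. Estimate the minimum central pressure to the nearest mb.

973 mb

ΔP = (V / 5.84)^(1/0.631) = (56/5.84)^1.585.
56/5.84 = 9.589; 9.589^1.585 ≈ 35.97 mb.
P_c = 1009 − 35.97 = 973.03 ≈ 973 mb.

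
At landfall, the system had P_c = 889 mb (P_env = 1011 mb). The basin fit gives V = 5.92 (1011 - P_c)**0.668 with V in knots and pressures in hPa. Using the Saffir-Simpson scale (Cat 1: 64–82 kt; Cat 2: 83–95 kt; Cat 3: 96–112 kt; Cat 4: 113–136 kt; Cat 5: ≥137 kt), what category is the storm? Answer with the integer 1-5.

5

ΔP = 1011 − 889 = 122 mb.
V ≈ 5.92 × 122^0.668 = 5.92 × 24.76 ≈ 147 kt.
147 kt falls in the Category 5 band.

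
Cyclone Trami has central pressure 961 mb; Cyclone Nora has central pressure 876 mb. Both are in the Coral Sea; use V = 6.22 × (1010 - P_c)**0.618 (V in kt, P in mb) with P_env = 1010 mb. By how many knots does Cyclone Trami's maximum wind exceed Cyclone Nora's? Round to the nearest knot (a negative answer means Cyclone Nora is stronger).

Cyclone Trami: ΔP = 49; V ≈ 6.22 × 49^0.618 ≈ 68.92 kt.
Cyclone Nora: ΔP = 134; V ≈ 6.22 × 134^0.618 ≈ 128.33 kt.
Difference ≈ 68.92 − 128.33 = -59.41 → -59 kt.

-59 kt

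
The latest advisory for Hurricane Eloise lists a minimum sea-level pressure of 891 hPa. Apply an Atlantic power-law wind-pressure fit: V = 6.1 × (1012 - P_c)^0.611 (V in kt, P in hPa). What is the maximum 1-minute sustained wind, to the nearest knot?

ΔP = 1012 − 891 = 121 hPa.
121^0.611 ≈ 18.732.
V ≈ 6.1 × 18.732 ≈ 114.3 kt.

114 kt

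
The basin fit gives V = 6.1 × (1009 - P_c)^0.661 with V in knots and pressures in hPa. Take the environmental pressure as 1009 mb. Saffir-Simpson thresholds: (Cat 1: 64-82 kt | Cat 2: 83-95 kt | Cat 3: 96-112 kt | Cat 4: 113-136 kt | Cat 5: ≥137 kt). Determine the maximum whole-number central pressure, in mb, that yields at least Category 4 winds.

926 mb

Category 4 begins at V = 113 kt.
Required ΔP = (113/6.1)^(1/0.661) = 18.525^1.513 ≈ 82.78 mb.
P_c ≤ 1009 − 82.78 = 926.22, so the highest integer P_c is 926 mb.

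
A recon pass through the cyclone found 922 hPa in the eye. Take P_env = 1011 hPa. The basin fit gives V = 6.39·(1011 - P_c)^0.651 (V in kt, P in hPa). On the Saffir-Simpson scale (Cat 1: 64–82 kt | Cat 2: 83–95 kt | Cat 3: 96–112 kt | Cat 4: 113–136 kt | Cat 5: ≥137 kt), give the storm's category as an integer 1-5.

ΔP = 1011 − 922 = 89 hPa.
V ≈ 6.39 × 89^0.651 = 6.39 × 18.58 ≈ 119 kt.
119 kt falls in the Category 4 band.

4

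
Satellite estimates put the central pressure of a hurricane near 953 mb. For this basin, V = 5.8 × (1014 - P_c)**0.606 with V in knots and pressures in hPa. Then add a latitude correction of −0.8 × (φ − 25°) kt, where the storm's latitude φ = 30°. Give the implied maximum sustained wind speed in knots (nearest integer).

66 kt

ΔP = 1014 − 953 = 61 mb.
61^0.606 ≈ 12.076.
V ≈ 5.8 × 12.076 ≈ 70.0 kt.
Latitude correction: −0.8 × (30 − 25) = -4 kt.
Corrected V ≈ 66 kt → 66 kt.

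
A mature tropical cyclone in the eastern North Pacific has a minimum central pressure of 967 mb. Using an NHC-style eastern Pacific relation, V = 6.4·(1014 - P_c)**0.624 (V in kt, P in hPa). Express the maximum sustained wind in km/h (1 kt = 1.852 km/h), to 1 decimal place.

131.0 km/h

ΔP = 1014 − 967 = 47 mb.
V ≈ 6.4 × 47^0.624 = 6.4 × 11.051 ≈ 70.724 kt.
70.724 × 1.852 ≈ 130.98 km/h → 131.0 km/h.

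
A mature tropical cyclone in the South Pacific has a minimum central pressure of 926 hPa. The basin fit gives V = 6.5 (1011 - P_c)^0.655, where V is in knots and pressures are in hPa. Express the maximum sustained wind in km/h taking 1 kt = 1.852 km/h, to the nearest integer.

ΔP = 1011 − 926 = 85 hPa.
V ≈ 6.5 × 85^0.655 = 6.5 × 18.356 ≈ 119.312 kt.
119.312 × 1.852 ≈ 220.97 km/h → 221 km/h.

221 km/h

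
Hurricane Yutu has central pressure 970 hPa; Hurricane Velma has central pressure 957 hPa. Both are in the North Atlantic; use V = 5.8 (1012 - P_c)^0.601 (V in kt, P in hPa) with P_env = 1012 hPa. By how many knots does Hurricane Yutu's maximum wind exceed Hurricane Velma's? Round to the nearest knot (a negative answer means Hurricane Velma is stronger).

Hurricane Yutu: ΔP = 42; V ≈ 5.8 × 42^0.601 ≈ 54.83 kt.
Hurricane Velma: ΔP = 55; V ≈ 5.8 × 55^0.601 ≈ 64.47 kt.
Difference ≈ 54.83 − 64.47 = -9.64 → -10 kt.

-10 kt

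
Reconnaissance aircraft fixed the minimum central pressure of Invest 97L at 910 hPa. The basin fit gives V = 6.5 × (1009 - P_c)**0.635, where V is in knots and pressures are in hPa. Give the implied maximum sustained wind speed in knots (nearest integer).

ΔP = 1009 − 910 = 99 hPa.
99^0.635 ≈ 18.502.
V ≈ 6.5 × 18.502 ≈ 120.3 kt.

120 kt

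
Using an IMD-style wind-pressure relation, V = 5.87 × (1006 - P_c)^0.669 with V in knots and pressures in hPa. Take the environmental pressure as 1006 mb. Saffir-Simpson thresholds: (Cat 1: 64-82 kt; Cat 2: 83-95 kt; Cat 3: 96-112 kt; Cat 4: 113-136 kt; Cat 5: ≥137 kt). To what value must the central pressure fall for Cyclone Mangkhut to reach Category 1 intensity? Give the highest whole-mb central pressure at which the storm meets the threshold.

970 mb

Category 1 begins at V = 64 kt.
Required ΔP = (64/5.87)^(1/0.669) = 10.903^1.495 ≈ 35.55 mb.
P_c ≤ 1006 − 35.55 = 970.45, so the highest integer P_c is 970 mb.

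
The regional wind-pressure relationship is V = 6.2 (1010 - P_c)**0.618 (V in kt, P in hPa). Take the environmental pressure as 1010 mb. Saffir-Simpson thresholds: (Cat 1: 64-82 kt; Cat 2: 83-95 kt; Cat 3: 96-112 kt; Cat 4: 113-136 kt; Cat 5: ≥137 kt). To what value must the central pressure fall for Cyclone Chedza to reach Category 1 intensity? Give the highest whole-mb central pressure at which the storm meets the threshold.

Category 1 begins at V = 64 kt.
Required ΔP = (64/6.2)^(1/0.618) = 10.323^1.618 ≈ 43.70 mb.
P_c ≤ 1010 − 43.70 = 966.30, so the highest integer P_c is 966 mb.

966 mb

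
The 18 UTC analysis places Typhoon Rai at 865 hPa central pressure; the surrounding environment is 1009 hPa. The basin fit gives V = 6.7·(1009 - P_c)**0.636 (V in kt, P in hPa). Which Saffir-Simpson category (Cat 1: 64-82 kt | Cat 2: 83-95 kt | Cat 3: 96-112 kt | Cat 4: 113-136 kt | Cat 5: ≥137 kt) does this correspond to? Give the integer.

5

ΔP = 1009 − 865 = 144 hPa.
V ≈ 6.7 × 144^0.636 = 6.7 × 23.59 ≈ 158 kt.
158 kt falls in the Category 5 band.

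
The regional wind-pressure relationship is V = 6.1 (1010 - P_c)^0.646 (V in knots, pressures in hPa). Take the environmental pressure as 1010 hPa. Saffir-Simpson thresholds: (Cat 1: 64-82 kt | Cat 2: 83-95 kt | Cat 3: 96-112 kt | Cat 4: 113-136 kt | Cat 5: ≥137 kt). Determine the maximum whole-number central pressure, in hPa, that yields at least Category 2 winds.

953 hPa

Category 2 begins at V = 83 kt.
Required ΔP = (83/6.1)^(1/0.646) = 13.607^1.548 ≈ 56.89 hPa.
P_c ≤ 1010 − 56.89 = 953.11, so the highest integer P_c is 953 hPa.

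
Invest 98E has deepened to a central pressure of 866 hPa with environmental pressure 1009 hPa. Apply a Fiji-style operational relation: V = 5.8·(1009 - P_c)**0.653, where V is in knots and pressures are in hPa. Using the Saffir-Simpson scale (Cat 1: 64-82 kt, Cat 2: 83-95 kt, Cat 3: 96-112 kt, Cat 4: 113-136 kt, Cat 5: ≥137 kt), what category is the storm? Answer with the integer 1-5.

5

ΔP = 1009 − 866 = 143 hPa.
V ≈ 5.8 × 143^0.653 = 5.8 × 25.55 ≈ 148 kt.
148 kt falls in the Category 5 band.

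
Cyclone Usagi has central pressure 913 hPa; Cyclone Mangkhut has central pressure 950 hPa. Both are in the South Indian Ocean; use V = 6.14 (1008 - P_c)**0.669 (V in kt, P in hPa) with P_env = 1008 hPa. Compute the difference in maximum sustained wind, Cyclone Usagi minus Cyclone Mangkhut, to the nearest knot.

Cyclone Usagi: ΔP = 95; V ≈ 6.14 × 95^0.669 ≈ 129.20 kt.
Cyclone Mangkhut: ΔP = 58; V ≈ 6.14 × 58^0.669 ≈ 92.88 kt.
Difference ≈ 129.20 − 92.88 = 36.32 → 36 kt.

36 kt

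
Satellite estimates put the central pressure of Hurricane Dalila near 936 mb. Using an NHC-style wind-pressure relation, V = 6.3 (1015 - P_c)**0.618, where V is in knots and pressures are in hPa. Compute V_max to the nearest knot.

ΔP = 1015 − 936 = 79 mb.
79^0.618 ≈ 14.884.
V ≈ 6.3 × 14.884 ≈ 93.8 kt.

94 kt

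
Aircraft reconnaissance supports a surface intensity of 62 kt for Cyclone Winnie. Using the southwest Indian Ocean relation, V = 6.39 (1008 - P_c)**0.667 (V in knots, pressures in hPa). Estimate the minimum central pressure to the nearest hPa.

ΔP = (V / 6.39)^(1/0.667) = (62/6.39)^1.499.
62/6.39 = 9.703; 9.703^1.499 ≈ 30.17 hPa.
P_c = 1008 − 30.17 = 977.83 ≈ 978 hPa.

978 hPa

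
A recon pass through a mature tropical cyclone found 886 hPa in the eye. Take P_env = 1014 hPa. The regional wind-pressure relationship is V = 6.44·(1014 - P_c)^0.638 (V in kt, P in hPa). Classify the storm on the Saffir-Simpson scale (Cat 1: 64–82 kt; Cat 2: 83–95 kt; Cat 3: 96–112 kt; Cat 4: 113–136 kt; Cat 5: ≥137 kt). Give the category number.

5

ΔP = 1014 − 886 = 128 hPa.
V ≈ 6.44 × 128^0.638 = 6.44 × 22.10 ≈ 142 kt.
142 kt falls in the Category 5 band.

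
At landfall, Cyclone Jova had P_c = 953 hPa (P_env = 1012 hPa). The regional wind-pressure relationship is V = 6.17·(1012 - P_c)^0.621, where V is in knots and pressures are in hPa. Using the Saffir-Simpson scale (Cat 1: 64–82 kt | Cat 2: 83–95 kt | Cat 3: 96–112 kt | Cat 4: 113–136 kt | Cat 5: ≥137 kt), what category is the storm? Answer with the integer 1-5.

1

ΔP = 1012 − 953 = 59 hPa.
V ≈ 6.17 × 59^0.621 = 6.17 × 12.58 ≈ 78 kt.
78 kt falls in the Category 1 band.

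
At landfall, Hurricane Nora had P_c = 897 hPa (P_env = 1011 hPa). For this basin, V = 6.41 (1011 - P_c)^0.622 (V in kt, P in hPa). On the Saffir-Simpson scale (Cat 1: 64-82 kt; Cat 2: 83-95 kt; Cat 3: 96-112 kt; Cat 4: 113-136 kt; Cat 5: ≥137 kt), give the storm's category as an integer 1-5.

ΔP = 1011 − 897 = 114 hPa.
V ≈ 6.41 × 114^0.622 = 6.41 × 19.03 ≈ 122 kt.
122 kt falls in the Category 4 band.

4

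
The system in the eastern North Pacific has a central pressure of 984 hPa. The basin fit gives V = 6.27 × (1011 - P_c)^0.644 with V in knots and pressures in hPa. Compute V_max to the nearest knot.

ΔP = 1011 − 984 = 27 hPa.
27^0.644 ≈ 8.352.
V ≈ 6.27 × 8.352 ≈ 52.4 kt.

52 kt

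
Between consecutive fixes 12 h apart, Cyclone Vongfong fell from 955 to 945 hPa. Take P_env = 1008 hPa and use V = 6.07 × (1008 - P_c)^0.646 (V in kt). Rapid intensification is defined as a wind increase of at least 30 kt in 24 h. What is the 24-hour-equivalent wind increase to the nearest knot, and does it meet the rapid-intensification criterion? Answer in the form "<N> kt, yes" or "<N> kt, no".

19 kt, no

V₁: ΔP = 53, V ≈ 6.07 × 53^0.646 ≈ 78.90 kt.
V₂: ΔP = 63, V ≈ 6.07 × 63^0.646 ≈ 88.22 kt.
ΔV over 12 h = 9.32 kt → 24 h equivalent = 9.32 × 24/12 ≈ 18.64 kt.
19 kt < 30 kt ⇒ not rapid intensification.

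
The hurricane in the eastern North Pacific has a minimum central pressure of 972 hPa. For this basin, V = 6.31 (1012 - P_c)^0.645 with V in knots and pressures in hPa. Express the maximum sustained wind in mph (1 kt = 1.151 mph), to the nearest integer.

78 mph

ΔP = 1012 − 972 = 40 hPa.
V ≈ 6.31 × 40^0.645 = 6.31 × 10.798 ≈ 68.133 kt.
68.133 × 1.151 ≈ 78.42 mph → 78 mph.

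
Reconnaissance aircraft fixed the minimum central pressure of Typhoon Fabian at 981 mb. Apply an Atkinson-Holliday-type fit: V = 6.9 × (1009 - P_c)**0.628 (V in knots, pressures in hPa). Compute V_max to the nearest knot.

ΔP = 1009 − 981 = 28 mb.
28^0.628 ≈ 8.106.
V ≈ 6.9 × 8.106 ≈ 55.9 kt.

56 kt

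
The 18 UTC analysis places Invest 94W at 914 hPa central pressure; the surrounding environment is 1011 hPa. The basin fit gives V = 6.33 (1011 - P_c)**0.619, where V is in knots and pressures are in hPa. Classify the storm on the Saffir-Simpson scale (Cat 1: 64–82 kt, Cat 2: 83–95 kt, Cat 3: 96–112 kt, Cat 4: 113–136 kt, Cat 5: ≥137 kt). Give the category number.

3

ΔP = 1011 − 914 = 97 hPa.
V ≈ 6.33 × 97^0.619 = 6.33 × 16.98 ≈ 107 kt.
107 kt falls in the Category 3 band.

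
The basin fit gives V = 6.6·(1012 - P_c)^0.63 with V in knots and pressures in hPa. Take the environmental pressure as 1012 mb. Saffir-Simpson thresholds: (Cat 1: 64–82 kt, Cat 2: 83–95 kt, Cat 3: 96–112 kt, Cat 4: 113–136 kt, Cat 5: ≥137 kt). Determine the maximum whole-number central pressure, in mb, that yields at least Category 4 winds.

921 mb

Category 4 begins at V = 113 kt.
Required ΔP = (113/6.6)^(1/0.63) = 17.121^1.587 ≈ 90.78 mb.
P_c ≤ 1012 − 90.78 = 921.22, so the highest integer P_c is 921 mb.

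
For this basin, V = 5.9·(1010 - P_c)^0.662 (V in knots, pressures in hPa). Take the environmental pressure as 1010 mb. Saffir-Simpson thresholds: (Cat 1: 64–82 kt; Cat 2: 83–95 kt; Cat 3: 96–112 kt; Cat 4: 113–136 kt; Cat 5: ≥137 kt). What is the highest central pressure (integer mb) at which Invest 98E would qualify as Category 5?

894 mb

Category 5 begins at V = 137 kt.
Required ΔP = (137/5.9)^(1/0.662) = 23.220^1.511 ≈ 115.68 mb.
P_c ≤ 1010 − 115.68 = 894.32, so the highest integer P_c is 894 mb.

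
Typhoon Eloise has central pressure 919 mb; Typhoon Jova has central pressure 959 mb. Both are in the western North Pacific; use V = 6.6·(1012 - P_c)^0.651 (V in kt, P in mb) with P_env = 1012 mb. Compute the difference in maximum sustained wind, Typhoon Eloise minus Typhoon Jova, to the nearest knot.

39 kt

Typhoon Eloise: ΔP = 93; V ≈ 6.6 × 93^0.651 ≈ 126.19 kt.
Typhoon Jova: ΔP = 53; V ≈ 6.6 × 53^0.651 ≈ 87.51 kt.
Difference ≈ 126.19 − 87.51 = 38.68 → 39 kt.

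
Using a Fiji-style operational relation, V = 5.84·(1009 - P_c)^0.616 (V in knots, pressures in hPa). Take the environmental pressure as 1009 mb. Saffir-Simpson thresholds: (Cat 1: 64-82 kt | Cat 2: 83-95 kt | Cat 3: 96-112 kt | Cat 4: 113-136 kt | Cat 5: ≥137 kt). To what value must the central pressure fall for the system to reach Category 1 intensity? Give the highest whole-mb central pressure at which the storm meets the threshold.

Category 1 begins at V = 64 kt.
Required ΔP = (64/5.84)^(1/0.616) = 10.959^1.623 ≈ 48.75 mb.
P_c ≤ 1009 − 48.75 = 960.25, so the highest integer P_c is 960 mb.

960 mb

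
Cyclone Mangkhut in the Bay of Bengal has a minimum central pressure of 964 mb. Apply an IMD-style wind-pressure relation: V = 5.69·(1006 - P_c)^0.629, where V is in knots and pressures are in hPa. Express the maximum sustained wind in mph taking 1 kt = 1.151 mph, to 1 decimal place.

ΔP = 1006 − 964 = 42 mb.
V ≈ 5.69 × 42^0.629 = 5.69 × 10.496 ≈ 59.722 kt.
59.722 × 1.151 ≈ 68.74 mph → 68.7 mph.

68.7 mph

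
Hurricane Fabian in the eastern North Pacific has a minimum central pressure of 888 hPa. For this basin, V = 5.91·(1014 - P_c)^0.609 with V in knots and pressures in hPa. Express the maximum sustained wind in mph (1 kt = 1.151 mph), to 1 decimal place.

ΔP = 1014 − 888 = 126 hPa.
V ≈ 5.91 × 126^0.609 = 5.91 × 19.016 ≈ 112.386 kt.
112.386 × 1.151 ≈ 129.36 mph → 129.4 mph.

129.4 mph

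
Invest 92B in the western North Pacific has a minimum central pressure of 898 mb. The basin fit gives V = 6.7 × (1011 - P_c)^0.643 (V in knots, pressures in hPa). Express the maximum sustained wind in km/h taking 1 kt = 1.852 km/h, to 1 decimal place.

ΔP = 1011 − 898 = 113 mb.
V ≈ 6.7 × 113^0.643 = 6.7 × 20.899 ≈ 140.025 kt.
140.025 × 1.852 ≈ 259.33 km/h → 259.3 km/h.

259.3 km/h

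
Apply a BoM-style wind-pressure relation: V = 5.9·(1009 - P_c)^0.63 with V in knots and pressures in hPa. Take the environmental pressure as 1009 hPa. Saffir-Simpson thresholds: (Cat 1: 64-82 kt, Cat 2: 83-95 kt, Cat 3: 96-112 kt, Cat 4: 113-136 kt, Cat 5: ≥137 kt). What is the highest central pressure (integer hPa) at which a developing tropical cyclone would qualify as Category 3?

925 hPa

Category 3 begins at V = 96 kt.
Required ΔP = (96/5.9)^(1/0.63) = 16.271^1.587 ≈ 83.73 hPa.
P_c ≤ 1009 − 83.73 = 925.27, so the highest integer P_c is 925 hPa.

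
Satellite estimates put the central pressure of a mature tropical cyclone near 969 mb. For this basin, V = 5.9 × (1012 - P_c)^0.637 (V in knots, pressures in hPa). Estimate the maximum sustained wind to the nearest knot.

65 kt

ΔP = 1012 − 969 = 43 mb.
43^0.637 ≈ 10.978.
V ≈ 5.9 × 10.978 ≈ 64.8 kt.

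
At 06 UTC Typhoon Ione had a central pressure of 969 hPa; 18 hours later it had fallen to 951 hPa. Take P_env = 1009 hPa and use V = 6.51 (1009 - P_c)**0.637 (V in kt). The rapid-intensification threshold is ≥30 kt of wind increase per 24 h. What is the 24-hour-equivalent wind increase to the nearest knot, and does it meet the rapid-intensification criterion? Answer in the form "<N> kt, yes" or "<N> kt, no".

24 kt, no

V₁: ΔP = 40, V ≈ 6.51 × 40^0.637 ≈ 68.25 kt.
V₂: ΔP = 58, V ≈ 6.51 × 58^0.637 ≈ 86.47 kt.
ΔV over 18 h = 18.22 kt → 24 h equivalent = 18.22 × 24/18 ≈ 24.29 kt.
24 kt < 30 kt ⇒ not rapid intensification.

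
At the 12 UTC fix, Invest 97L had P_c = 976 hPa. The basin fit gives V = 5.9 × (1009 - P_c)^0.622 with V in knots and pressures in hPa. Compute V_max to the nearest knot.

ΔP = 1009 − 976 = 33 hPa.
33^0.622 ≈ 8.801.
V ≈ 5.9 × 8.801 ≈ 51.9 kt.

52 kt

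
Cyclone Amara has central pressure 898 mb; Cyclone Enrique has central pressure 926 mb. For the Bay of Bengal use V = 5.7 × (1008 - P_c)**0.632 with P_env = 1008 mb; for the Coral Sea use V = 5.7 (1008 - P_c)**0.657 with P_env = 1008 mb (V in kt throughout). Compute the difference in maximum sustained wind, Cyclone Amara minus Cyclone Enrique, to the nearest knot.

Cyclone Amara: ΔP = 110; V ≈ 5.7 × 110^0.632 ≈ 111.18 kt.
Cyclone Enrique: ΔP = 82; V ≈ 5.7 × 82^0.657 ≈ 103.10 kt.
Difference ≈ 111.18 − 103.10 = 8.08 → 8 kt.

8 kt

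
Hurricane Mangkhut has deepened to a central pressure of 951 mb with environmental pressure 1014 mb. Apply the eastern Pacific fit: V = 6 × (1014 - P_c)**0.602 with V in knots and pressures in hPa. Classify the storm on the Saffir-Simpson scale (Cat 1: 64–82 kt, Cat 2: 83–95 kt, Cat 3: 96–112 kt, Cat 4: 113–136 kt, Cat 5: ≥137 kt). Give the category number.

ΔP = 1014 − 951 = 63 mb.
V ≈ 6 × 63^0.602 = 6 × 12.11 ≈ 73 kt.
73 kt falls in the Category 1 band.

1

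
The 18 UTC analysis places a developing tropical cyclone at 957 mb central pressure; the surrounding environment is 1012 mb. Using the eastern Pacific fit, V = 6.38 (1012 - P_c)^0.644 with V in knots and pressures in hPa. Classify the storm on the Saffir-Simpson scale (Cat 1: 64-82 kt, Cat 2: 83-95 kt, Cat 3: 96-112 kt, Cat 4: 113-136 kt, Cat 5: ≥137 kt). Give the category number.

2

ΔP = 1012 − 957 = 55 mb.
V ≈ 6.38 × 55^0.644 = 6.38 × 13.21 ≈ 84 kt.
84 kt falls in the Category 2 band.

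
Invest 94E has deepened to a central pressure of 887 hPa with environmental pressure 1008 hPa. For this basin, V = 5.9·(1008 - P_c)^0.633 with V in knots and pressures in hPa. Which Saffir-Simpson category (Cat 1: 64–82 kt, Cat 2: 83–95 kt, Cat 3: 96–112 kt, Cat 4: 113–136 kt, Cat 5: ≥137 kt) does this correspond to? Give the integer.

ΔP = 1008 − 887 = 121 hPa.
V ≈ 5.9 × 121^0.633 = 5.9 × 20.82 ≈ 123 kt.
123 kt falls in the Category 4 band.

4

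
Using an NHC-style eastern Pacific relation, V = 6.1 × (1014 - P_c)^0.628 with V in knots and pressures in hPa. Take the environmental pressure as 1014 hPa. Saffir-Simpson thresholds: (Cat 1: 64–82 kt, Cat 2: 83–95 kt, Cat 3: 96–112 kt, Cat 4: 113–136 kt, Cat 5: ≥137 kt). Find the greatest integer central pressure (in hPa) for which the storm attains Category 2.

Category 2 begins at V = 83 kt.
Required ΔP = (83/6.1)^(1/0.628) = 13.607^1.592 ≈ 63.88 hPa.
P_c ≤ 1014 − 63.88 = 950.12, so the highest integer P_c is 950 hPa.

950 hPa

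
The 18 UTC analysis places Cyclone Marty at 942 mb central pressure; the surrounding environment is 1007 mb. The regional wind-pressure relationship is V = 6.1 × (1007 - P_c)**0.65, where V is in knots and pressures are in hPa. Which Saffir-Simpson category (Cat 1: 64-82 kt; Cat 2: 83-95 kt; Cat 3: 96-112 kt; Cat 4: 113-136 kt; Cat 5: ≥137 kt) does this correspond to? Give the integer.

ΔP = 1007 − 942 = 65 mb.
V ≈ 6.1 × 65^0.65 = 6.1 × 15.08 ≈ 92 kt.
92 kt falls in the Category 2 band.

2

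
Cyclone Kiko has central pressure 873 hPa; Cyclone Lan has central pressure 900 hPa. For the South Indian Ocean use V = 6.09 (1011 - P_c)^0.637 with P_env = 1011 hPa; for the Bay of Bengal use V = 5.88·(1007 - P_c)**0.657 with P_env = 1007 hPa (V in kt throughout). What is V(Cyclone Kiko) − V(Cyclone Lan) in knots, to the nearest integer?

14 kt

Cyclone Kiko: ΔP = 138; V ≈ 6.09 × 138^0.637 ≈ 140.51 kt.
Cyclone Lan: ΔP = 107; V ≈ 5.88 × 107^0.657 ≈ 126.67 kt.
Difference ≈ 140.51 − 126.67 = 13.84 → 14 kt.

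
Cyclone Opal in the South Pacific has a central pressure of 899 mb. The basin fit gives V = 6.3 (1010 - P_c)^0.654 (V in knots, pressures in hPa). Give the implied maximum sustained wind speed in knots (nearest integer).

137 kt

ΔP = 1010 − 899 = 111 mb.
111^0.654 ≈ 21.759.
V ≈ 6.3 × 21.759 ≈ 137.1 kt.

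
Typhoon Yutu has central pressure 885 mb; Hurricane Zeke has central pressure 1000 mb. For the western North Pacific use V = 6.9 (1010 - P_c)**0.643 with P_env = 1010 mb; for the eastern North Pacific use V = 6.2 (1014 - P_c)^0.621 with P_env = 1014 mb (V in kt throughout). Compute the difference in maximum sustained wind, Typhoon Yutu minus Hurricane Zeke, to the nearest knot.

122 kt

Typhoon Yutu: ΔP = 125; V ≈ 6.9 × 125^0.643 ≈ 153.87 kt.
Hurricane Zeke: ΔP = 14; V ≈ 6.2 × 14^0.621 ≈ 31.93 kt.
Difference ≈ 153.87 − 31.93 = 121.94 → 122 kt.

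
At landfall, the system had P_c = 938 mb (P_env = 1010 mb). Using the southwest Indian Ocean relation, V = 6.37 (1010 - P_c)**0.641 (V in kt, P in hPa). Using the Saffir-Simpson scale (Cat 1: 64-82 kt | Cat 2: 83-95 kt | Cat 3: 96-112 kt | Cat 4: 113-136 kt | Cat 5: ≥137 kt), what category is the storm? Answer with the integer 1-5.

ΔP = 1010 − 938 = 72 mb.
V ≈ 6.37 × 72^0.641 = 6.37 × 15.51 ≈ 99 kt.
99 kt falls in the Category 3 band.

3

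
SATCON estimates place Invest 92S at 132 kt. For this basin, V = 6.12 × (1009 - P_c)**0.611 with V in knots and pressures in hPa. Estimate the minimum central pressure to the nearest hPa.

857 hPa

ΔP = (V / 6.12)^(1/0.611) = (132/6.12)^1.637.
132/6.12 = 21.569; 21.569^1.637 ≈ 152.41 hPa.
P_c = 1009 − 152.41 = 856.59 ≈ 857 hPa.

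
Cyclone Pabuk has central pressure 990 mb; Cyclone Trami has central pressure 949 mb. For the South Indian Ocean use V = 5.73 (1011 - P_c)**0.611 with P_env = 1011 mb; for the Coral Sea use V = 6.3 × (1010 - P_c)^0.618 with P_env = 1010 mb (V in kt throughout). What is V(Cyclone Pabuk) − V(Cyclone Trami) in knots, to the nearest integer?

-43 kt

Cyclone Pabuk: ΔP = 21; V ≈ 5.73 × 21^0.611 ≈ 36.82 kt.
Cyclone Trami: ΔP = 61; V ≈ 6.3 × 61^0.618 ≈ 79.92 kt.
Difference ≈ 36.82 − 79.92 = -43.10 → -43 kt.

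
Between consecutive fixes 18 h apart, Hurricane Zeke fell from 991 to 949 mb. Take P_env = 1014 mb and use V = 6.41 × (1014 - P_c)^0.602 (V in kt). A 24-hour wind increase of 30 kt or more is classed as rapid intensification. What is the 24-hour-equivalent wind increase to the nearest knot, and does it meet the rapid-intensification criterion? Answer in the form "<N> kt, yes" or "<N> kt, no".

V₁: ΔP = 23, V ≈ 6.41 × 23^0.602 ≈ 42.33 kt.
V₂: ΔP = 65, V ≈ 6.41 × 65^0.602 ≈ 79.11 kt.
ΔV over 18 h = 36.78 kt → 24 h equivalent = 36.78 × 24/18 ≈ 49.04 kt.
49 kt ≥ 30 kt ⇒ rapid intensification.

49 kt, yes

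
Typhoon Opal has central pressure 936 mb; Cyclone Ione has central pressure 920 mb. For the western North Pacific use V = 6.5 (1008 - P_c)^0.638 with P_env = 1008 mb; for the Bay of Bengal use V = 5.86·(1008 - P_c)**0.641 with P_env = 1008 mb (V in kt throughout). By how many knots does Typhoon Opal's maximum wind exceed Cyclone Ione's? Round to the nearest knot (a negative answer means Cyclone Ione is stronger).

Typhoon Opal: ΔP = 72; V ≈ 6.5 × 72^0.638 ≈ 99.52 kt.
Cyclone Ione: ΔP = 88; V ≈ 5.86 × 88^0.641 ≈ 103.35 kt.
Difference ≈ 99.52 − 103.35 = -3.83 → -4 kt.

-4 kt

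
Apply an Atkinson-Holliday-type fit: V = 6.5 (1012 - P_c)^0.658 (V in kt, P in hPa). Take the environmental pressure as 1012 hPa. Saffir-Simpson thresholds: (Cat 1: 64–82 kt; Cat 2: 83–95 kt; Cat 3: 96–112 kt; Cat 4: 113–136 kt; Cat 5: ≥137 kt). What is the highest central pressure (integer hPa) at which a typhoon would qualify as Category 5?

909 hPa

Category 5 begins at V = 137 kt.
Required ΔP = (137/6.5)^(1/0.658) = 21.077^1.520 ≈ 102.77 hPa.
P_c ≤ 1012 − 102.77 = 909.23, so the highest integer P_c is 909 hPa.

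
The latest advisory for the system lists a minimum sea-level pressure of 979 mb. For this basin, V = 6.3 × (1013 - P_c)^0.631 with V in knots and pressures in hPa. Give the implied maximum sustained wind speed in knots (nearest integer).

58 kt

ΔP = 1013 − 979 = 34 mb.
34^0.631 ≈ 9.255.
V ≈ 6.3 × 9.255 ≈ 58.3 kt.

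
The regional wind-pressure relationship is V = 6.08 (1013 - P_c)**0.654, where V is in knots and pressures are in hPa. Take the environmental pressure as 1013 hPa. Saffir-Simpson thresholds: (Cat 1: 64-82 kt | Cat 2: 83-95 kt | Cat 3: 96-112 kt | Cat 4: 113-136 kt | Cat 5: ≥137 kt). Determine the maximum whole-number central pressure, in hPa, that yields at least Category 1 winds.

976 hPa

Category 1 begins at V = 64 kt.
Required ΔP = (64/6.08)^(1/0.654) = 10.526^1.529 ≈ 36.57 hPa.
P_c ≤ 1013 − 36.57 = 976.43, so the highest integer P_c is 976 hPa.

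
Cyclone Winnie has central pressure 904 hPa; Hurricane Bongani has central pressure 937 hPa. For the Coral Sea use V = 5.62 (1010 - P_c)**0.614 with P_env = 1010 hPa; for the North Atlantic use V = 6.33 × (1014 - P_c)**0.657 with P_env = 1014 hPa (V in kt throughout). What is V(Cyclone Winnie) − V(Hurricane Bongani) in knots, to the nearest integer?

Cyclone Winnie: ΔP = 106; V ≈ 5.62 × 106^0.614 ≈ 98.46 kt.
Hurricane Bongani: ΔP = 77; V ≈ 6.33 × 77^0.657 ≈ 109.86 kt.
Difference ≈ 98.46 − 109.86 = -11.40 → -11 kt.

-11 kt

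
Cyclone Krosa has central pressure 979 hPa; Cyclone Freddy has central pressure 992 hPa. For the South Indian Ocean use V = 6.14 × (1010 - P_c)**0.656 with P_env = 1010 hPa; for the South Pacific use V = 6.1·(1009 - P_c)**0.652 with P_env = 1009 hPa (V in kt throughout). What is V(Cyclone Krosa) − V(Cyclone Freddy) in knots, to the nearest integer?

20 kt

Cyclone Krosa: ΔP = 31; V ≈ 6.14 × 31^0.656 ≈ 58.41 kt.
Cyclone Freddy: ΔP = 17; V ≈ 6.1 × 17^0.652 ≈ 38.69 kt.
Difference ≈ 58.41 − 38.69 = 19.72 → 20 kt.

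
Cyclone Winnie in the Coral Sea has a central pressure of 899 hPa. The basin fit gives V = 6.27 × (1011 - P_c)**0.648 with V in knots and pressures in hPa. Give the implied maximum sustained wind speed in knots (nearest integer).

ΔP = 1011 − 899 = 112 hPa.
112^0.648 ≈ 21.276.
V ≈ 6.27 × 21.276 ≈ 133.4 kt.

133 kt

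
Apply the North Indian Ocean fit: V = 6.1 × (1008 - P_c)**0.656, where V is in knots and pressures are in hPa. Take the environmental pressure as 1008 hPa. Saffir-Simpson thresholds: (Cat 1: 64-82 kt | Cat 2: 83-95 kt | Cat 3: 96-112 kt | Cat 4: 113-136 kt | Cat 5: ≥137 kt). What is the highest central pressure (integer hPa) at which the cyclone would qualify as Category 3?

Category 3 begins at V = 96 kt.
Required ΔP = (96/6.1)^(1/0.656) = 15.738^1.524 ≈ 66.77 hPa.
P_c ≤ 1008 − 66.77 = 941.23, so the highest integer P_c is 941 hPa.

941 hPa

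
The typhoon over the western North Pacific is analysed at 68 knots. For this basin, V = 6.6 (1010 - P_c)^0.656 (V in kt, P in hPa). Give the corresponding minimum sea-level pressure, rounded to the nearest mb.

ΔP = (V / 6.6)^(1/0.656) = (68/6.6)^1.524.
68/6.6 = 10.303; 10.303^1.524 ≈ 35.01 mb.
P_c = 1010 − 35.01 = 974.99 ≈ 975 mb.

975 mb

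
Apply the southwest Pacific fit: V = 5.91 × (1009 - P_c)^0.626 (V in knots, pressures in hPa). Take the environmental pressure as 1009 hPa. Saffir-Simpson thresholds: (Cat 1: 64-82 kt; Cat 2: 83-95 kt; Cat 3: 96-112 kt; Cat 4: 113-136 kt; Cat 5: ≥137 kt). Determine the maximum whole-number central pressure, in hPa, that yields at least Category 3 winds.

923 hPa

Category 3 begins at V = 96 kt.
Required ΔP = (96/5.91)^(1/0.626) = 16.244^1.597 ≈ 85.90 hPa.
P_c ≤ 1009 − 85.90 = 923.10, so the highest integer P_c is 923 hPa.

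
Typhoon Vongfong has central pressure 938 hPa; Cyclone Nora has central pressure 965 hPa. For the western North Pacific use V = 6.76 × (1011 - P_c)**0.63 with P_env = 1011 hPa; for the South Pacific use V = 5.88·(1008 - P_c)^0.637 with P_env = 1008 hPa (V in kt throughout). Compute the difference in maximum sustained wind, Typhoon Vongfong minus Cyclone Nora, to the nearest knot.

Typhoon Vongfong: ΔP = 73; V ≈ 6.76 × 73^0.63 ≈ 100.89 kt.
Cyclone Nora: ΔP = 43; V ≈ 5.88 × 43^0.637 ≈ 64.55 kt.
Difference ≈ 100.89 − 64.55 = 36.34 → 36 kt.

36 kt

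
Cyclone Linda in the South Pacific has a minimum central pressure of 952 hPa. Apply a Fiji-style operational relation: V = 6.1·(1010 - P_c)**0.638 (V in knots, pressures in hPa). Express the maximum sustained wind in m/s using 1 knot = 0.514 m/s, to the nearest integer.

42 m/s

ΔP = 1010 − 952 = 58 hPa.
V ≈ 6.1 × 58^0.638 = 6.1 × 13.337 ≈ 81.357 kt.
81.357 × 0.514 ≈ 41.82 m/s → 42 m/s.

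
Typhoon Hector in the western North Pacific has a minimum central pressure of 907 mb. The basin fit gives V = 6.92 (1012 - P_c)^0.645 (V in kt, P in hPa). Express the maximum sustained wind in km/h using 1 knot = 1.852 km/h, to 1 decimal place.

ΔP = 1012 − 907 = 105 mb.
V ≈ 6.92 × 105^0.645 = 6.92 × 20.122 ≈ 139.243 kt.
139.243 × 1.852 ≈ 257.88 km/h → 257.9 km/h.

257.9 km/h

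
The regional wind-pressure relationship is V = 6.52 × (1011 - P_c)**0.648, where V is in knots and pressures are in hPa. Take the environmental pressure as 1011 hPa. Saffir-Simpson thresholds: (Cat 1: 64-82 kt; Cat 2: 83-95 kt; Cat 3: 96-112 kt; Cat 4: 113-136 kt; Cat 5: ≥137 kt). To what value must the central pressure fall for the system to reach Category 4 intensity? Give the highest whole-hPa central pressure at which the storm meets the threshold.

929 hPa

Category 4 begins at V = 113 kt.
Required ΔP = (113/6.52)^(1/0.648) = 17.331^1.543 ≈ 81.62 hPa.
P_c ≤ 1011 − 81.62 = 929.38, so the highest integer P_c is 929 hPa.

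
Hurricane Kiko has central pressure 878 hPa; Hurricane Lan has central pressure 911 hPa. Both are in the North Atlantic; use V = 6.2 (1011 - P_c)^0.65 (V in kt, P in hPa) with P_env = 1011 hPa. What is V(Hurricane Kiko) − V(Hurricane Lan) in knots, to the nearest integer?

25 kt

Hurricane Kiko: ΔP = 133; V ≈ 6.2 × 133^0.65 ≈ 148.90 kt.
Hurricane Lan: ΔP = 100; V ≈ 6.2 × 100^0.65 ≈ 123.71 kt.
Difference ≈ 148.90 − 123.71 = 25.19 → 25 kt.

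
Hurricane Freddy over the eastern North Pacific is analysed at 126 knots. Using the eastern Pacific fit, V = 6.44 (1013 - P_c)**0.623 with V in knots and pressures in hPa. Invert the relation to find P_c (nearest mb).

ΔP = (V / 6.44)^(1/0.623) = (126/6.44)^1.605.
126/6.44 = 19.565; 19.565^1.605 ≈ 118.31 mb.
P_c = 1013 − 118.31 = 894.69 ≈ 895 mb.

895 mb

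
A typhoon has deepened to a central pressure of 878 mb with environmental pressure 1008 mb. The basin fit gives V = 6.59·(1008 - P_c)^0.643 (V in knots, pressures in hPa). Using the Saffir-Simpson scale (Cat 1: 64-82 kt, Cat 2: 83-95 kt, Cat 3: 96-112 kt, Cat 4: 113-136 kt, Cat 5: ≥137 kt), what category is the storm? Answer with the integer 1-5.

5

ΔP = 1008 − 878 = 130 mb.
V ≈ 6.59 × 130^0.643 = 6.59 × 22.87 ≈ 151 kt.
151 kt falls in the Category 5 band.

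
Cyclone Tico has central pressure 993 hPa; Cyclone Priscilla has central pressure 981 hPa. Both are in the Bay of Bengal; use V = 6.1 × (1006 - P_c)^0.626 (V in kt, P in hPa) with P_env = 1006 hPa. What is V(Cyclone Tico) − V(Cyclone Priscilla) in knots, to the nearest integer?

-15 kt

Cyclone Tico: ΔP = 13; V ≈ 6.1 × 13^0.626 ≈ 30.38 kt.
Cyclone Priscilla: ΔP = 25; V ≈ 6.1 × 25^0.626 ≈ 45.76 kt.
Difference ≈ 30.38 − 45.76 = -15.38 → -15 kt.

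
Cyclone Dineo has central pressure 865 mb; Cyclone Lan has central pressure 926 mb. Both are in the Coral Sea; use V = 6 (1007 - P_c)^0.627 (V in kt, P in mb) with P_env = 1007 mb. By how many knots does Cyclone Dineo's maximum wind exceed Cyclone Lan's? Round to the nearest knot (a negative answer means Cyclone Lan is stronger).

40 kt

Cyclone Dineo: ΔP = 142; V ≈ 6 × 142^0.627 ≈ 134.16 kt.
Cyclone Lan: ΔP = 81; V ≈ 6 × 81^0.627 ≈ 94.36 kt.
Difference ≈ 134.16 − 94.36 = 39.80 → 40 kt.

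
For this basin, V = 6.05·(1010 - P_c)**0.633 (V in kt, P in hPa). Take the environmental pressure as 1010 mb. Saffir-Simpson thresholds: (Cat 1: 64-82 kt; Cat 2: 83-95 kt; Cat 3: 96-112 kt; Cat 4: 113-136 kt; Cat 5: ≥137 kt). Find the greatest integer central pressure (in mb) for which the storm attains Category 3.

931 mb

Category 3 begins at V = 96 kt.
Required ΔP = (96/6.05)^(1/0.633) = 15.868^1.580 ≈ 78.80 mb.
P_c ≤ 1010 − 78.80 = 931.20, so the highest integer P_c is 931 mb.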